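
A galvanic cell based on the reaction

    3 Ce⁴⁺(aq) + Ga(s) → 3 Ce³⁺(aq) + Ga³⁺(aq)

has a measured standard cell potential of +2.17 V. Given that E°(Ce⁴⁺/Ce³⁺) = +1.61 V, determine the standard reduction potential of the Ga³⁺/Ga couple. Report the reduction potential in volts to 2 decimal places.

In the reaction as written the Ce⁴⁺/Ce³⁺ couple is reduced (cathode) and Ga³⁺/Ga is oxidized (anode), so E°cell = E°(Ce⁴⁺/Ce³⁺) − E°(Ga³⁺/Ga).
E°(Ga³⁺/Ga) = E°(cathode) − E°cell = +1.61 − (+2.17) = −0.56 V.

−0.56 V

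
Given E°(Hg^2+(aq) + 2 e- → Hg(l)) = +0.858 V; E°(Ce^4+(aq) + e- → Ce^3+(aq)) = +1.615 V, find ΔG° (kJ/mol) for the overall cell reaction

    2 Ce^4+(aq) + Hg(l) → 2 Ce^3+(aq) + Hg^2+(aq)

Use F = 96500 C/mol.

−146 kJ/mol

In the reaction as written Ce^4+(aq) is reduced, so the Ce⁴⁺/Ce³⁺ couple is the cathode and Hg²⁺/Hg is the anode.
E°cell = +1.615 − (+0.858) = +0.757 V; balancing electrons gives n = 2.
ΔG° = −nFE°cell = −(2)(96500)(+0.757) J/mol = −146 kJ/mol.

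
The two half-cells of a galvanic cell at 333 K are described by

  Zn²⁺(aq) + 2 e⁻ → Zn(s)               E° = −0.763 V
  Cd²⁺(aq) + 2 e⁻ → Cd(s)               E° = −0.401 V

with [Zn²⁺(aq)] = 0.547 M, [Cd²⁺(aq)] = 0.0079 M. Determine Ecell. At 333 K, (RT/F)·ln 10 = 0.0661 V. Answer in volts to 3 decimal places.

+0.301 V

Cd²⁺/Cd is reduced (cathode, E° = −0.401 V) and Zn²⁺/Zn is oxidized (anode).
E°cell = E°cat − E°an = −0.401 − (−0.763) = +0.362 V; n = 2.
For the overall reaction Cd²⁺(aq) + Zn(s) → Cd(s) + Zn²⁺(aq), Q = [Zn²⁺(aq)] / [Cd²⁺(aq)] = 69.2, giving log Q = 1.840.
E = E° − (0.0661/n)·log Q = +0.362 − (0.0661/2)(1.840) = +0.301 V.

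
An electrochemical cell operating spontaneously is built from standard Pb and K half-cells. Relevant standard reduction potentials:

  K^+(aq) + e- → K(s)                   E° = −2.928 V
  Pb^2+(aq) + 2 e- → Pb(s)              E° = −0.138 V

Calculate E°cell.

Of the two couples in this cell, the one with the more positive reduction potential is reduced at the cathode: here that is Pb²⁺/Pb (−0.138 V); K⁺/K (−2.928 V) is the anode.
E°cell = E°(cathode) − E°(anode) = −0.138 − (−2.928) = +2.790 V.

+2.790 V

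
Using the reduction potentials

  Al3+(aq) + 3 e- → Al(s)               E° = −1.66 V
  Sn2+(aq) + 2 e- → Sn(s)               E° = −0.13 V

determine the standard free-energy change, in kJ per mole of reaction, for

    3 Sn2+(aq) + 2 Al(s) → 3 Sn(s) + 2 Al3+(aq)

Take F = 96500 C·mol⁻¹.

−886 kJ/mol

In the reaction as written Sn2+(aq) is reduced, so the Sn²⁺/Sn couple is the cathode and Al³⁺/Al is the anode.
E°cell = −0.13 − (−1.66) = +1.53 V; balancing electrons gives n = 6.
ΔG° = −nFE°cell = −(6)(96500)(+1.53) J/mol = −886 kJ/mol.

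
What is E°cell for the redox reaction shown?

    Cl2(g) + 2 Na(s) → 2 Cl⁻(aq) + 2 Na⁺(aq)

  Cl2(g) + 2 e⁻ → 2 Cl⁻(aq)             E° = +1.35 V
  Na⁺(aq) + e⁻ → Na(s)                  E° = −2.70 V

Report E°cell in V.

+4.05 V

In the reaction as written, Cl2(g) is reduced (cathode) and Na⁺(aq) is produced by oxidation at the anode.
E°cell = E°(cathode) − E°(anode) = +1.35 − (−2.70) = +4.05 V.
The positive value indicates the reaction is spontaneous as written.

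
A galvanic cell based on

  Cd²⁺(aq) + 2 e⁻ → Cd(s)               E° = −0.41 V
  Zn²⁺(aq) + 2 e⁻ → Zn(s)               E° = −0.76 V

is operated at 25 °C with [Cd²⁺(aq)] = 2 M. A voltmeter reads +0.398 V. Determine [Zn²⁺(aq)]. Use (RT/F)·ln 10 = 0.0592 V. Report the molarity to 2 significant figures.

0.048 M

Cd²⁺/Cd is the cathode (higher E°); E°cell = −0.41 − (−0.76) = +0.35 V with n = 2.
Since E = E° − (0.0592/n)·log Q, log Q = n(E° − E)/0.0592 = −1.622.
For Cd²⁺(aq) + Zn(s) → Cd(s) + Zn²⁺(aq), the reaction quotient is Q = [Zn²⁺(aq)] / [Cd²⁺(aq)].
Substituting the known concentrations and solving, log [Zn²⁺(aq)] = −1.321 and [Zn²⁺(aq)] = 0.048 M.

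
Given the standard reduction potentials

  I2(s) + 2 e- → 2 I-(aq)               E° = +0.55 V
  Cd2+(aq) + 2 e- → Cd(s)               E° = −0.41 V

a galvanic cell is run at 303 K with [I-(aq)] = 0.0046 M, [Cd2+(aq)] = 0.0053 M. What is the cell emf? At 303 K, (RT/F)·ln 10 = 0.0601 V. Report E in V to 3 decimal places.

+1.169 V

Since E°(I₂/I⁻) > E°(Cd²⁺/Cd), I₂/I⁻ serves as the cathode.
The standard potential is +0.55 − (−0.41) = +0.96 V and the balanced reaction transfers n = 2 electrons.
The balanced reaction is I2(s) + Cd(s) → 2 I-(aq) + Cd2+(aq), so Q = [I-(aq)]^2·[Cd2+(aq)] = 1.12×10^−7 and log Q = −6.950.
Applying E = E° − (RT ln10/nF)·log Q gives +0.96 − (0.0601/2)(−6.950) = +1.169 V.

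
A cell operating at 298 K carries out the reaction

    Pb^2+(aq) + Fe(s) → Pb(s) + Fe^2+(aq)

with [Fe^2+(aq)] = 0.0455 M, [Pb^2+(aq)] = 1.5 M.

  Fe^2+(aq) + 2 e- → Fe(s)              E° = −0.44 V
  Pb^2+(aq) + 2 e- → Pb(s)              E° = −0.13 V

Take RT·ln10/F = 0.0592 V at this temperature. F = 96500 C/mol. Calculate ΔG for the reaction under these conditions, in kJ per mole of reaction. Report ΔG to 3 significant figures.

−68.5 kJ/mol

E°cell = −0.13 − (−0.44) = +0.31 V; the balanced reaction transfers n = 2 electrons.
Here Q = [Fe^2+(aq)] / [Pb^2+(aq)] = 0.0303 (log Q = −1.518), giving E = +0.31 − (0.0592/2)·(−1.518) = +0.3549 V.
Then ΔG = −nFE = −2 × 96500 × +0.3549 J/mol = −68.5 kJ/mol.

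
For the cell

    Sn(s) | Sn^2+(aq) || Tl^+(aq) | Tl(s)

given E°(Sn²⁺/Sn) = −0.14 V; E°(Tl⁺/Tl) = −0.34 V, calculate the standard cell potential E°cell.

By convention the left-hand electrode in cell notation is the anode (oxidation) and the right-hand electrode is the cathode (reduction).
E°cell = E°(right) − E°(left) = −0.34 − (−0.14) = −0.20 V.
The negative sign shows that, as written, the cell would require an external voltage to drive the reaction.

−0.20 V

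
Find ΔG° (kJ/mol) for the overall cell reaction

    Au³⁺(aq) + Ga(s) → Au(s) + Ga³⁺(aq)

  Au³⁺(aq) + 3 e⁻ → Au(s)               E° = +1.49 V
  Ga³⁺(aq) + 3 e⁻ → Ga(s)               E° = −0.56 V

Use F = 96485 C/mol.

In the reaction as written Au³⁺(aq) is reduced, so the Au³⁺/Au couple is the cathode and Ga³⁺/Ga is the anode.
E°cell = +1.49 − (−0.56) = +2.05 V; balancing electrons gives n = 3.
ΔG° = −nFE°cell = −(3)(96485)(+2.05) J/mol = −593 kJ/mol.

−593 kJ/mol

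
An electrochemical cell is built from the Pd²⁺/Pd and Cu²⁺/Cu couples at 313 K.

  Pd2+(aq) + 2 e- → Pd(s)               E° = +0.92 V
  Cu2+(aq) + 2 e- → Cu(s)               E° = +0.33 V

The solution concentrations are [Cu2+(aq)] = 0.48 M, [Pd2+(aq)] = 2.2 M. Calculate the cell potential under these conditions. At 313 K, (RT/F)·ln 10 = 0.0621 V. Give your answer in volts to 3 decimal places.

Pd²⁺/Pd is reduced (cathode, E° = +0.92 V) and Cu²⁺/Cu is oxidized (anode).
E°cell = +0.92 − (+0.33) = +0.59 V, with n = 2 electrons transferred.
The balanced reaction is Pd2+(aq) + Cu(s) → Pd(s) + Cu2+(aq), so Q = [Cu2+(aq)] / [Pd2+(aq)] = 0.218 and log Q = −0.661.
Applying E = E° − (RT ln10/nF)·log Q gives +0.59 − (0.0621/2)(−0.661) = +0.611 V.

+0.611 V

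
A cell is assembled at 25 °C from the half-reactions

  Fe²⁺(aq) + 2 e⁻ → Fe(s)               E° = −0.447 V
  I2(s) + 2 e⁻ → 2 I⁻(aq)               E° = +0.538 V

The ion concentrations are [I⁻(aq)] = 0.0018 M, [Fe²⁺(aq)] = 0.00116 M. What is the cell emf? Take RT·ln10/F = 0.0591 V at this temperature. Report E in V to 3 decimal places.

I₂/I⁻ is reduced (cathode, E° = +0.538 V) and Fe²⁺/Fe is oxidized (anode).
The standard potential is +0.538 − (−0.447) = +0.985 V and the balanced reaction transfers n = 2 electrons.
For the overall reaction I2(s) + Fe(s) → 2 I⁻(aq) + Fe²⁺(aq), Q = [I⁻(aq)]^2·[Fe²⁺(aq)] = 3.76×10^−9, giving log Q = −8.425.
Applying E = E° − (RT ln10/nF)·log Q gives +0.985 − (0.0591/2)(−8.425) = +1.234 V.

+1.234 V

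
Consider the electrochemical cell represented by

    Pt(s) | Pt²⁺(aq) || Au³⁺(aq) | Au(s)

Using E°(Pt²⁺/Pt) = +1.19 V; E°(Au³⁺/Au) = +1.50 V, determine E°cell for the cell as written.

By convention the left-hand electrode in cell notation is the anode (oxidation) and the right-hand electrode is the cathode (reduction).
E°cell = E°(right) − E°(left) = +1.50 − (+1.19) = +0.31 V.

+0.31 V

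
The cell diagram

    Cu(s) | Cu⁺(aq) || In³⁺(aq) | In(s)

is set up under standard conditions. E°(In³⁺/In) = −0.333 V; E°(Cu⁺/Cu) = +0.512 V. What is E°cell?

−0.845 V

By convention the left-hand electrode in cell notation is the anode (oxidation) and the right-hand electrode is the cathode (reduction).
E°cell = E°(right) − E°(left) = −0.333 − (+0.512) = −0.845 V.
The negative sign shows that, as written, the cell would require an external voltage to drive the reaction.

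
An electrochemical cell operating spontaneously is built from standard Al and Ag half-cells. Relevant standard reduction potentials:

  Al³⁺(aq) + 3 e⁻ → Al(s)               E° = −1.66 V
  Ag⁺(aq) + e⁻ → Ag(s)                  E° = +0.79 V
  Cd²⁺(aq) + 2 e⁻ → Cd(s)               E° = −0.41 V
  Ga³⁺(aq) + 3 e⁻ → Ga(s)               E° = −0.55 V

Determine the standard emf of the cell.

The Ag⁺/Ag couple has the higher E°, so Ag ion is reduced (cathode) and Al is oxidized (anode).
E°cell = E°(cathode) − E°(anode) = +0.79 − (−1.66) = +2.45 V.

+2.45 V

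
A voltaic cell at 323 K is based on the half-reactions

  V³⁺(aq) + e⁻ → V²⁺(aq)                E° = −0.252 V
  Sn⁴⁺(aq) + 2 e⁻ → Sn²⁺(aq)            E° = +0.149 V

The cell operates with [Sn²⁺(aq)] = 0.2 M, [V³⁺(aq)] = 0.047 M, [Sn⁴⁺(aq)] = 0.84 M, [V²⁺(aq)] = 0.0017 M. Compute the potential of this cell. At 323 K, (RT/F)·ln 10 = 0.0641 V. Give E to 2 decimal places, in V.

+0.33 V

The Sn⁴⁺/Sn²⁺ couple has the more positive E°, so it is the cathode; V³⁺/V²⁺ is the anode.
E°cell = +0.149 − (−0.252) = +0.401 V, with n = 2 electrons transferred.
For the overall reaction Sn⁴⁺(aq) + 2 V²⁺(aq) → Sn²⁺(aq) + 2 V³⁺(aq), Q = ([Sn²⁺(aq)]·[V³⁺(aq)]^2) / ([Sn⁴⁺(aq)]·[V²⁺(aq)]^2) = 182, giving log Q = 2.260.
By the Nernst equation, E = +0.401 − (0.0641/2)·(2.260) = +0.33 V.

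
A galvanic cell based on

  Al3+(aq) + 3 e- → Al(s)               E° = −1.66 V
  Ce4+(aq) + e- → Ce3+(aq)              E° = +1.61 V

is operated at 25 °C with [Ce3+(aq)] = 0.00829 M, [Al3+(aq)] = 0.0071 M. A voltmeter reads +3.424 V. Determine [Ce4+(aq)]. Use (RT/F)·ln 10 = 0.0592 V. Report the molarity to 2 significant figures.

The Ce⁴⁺/Ce³⁺ couple has the larger reduction potential, so it is the cathode: E°cell = +1.61 − (−1.66) = +3.27 V and n = 3.
From the Nernst equation, log Q = n(E° − E)/0.0592 = 3·(+3.27 − (+3.424))/0.0592 = −7.804.
For 3 Ce4+(aq) + Al(s) → 3 Ce3+(aq) + Al3+(aq), the reaction quotient is Q = ([Ce3+(aq)]^3·[Al3+(aq)]) / [Ce4+(aq)]^3.
Isolating [Ce4+(aq)] in Q = 10^{−7.804} yields log [Ce4+(aq)] = −0.196, i.e. 0.64 M.

0.64 M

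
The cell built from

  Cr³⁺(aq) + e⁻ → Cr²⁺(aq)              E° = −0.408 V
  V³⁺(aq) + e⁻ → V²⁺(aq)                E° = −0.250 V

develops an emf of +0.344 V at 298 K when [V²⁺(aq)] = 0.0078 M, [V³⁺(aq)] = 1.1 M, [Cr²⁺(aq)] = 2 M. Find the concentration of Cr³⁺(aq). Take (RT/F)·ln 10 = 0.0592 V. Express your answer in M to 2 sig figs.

With V³⁺/V²⁺ at the cathode and Cr³⁺/Cr²⁺ at the anode, E°cell = −0.250 − (−0.408) = +0.158 V (n = 1).
Since E = E° − (0.0592/n)·log Q, log Q = n(E° − E)/0.0592 = −3.142.
The balanced reaction is V³⁺(aq) + Cr²⁺(aq) → V²⁺(aq) + Cr³⁺(aq), so Q = ([V²⁺(aq)]·[Cr³⁺(aq)]) / ([V³⁺(aq)]·[Cr²⁺(aq)]).
Substituting the known concentrations and solving, log [Cr³⁺(aq)] = −0.692 and [Cr³⁺(aq)] = 0.20 M.

0.20 M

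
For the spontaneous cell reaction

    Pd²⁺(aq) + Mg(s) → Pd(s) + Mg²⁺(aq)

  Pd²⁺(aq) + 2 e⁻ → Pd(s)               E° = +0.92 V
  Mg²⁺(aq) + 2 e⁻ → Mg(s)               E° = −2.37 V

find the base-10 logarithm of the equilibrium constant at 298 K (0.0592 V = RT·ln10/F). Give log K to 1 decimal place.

log K = 111.1

The Pd²⁺/Pd couple is reduced (cathode); E°cell = +0.92 − (−2.37) = +3.29 V with n = 2.
At equilibrium E = 0, so log K = nE°cell / 0.0592 = (2)(+3.29) / 0.0592 = 111.1.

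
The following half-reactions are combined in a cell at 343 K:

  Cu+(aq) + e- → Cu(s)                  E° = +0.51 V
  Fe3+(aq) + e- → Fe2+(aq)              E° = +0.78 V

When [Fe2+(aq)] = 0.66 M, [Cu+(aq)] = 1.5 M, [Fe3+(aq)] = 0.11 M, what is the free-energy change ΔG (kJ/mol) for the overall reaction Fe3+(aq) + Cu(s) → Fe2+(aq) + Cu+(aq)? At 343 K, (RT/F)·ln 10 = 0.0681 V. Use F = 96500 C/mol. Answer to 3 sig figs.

E°cell = +0.78 − (+0.51) = +0.27 V; the balanced reaction transfers n = 1 electron.
Q = ([Fe2+(aq)]·[Cu+(aq)]) / [Fe3+(aq)] = 9, so log Q = 0.954 and E = +0.27 − (0.0681/1)(0.954) = +0.2050 V.
Finally ΔG = −nFE = −(1)(96500 C/mol)(+0.2050 V) = −19.8 kJ/mol.

−19.8 kJ/mol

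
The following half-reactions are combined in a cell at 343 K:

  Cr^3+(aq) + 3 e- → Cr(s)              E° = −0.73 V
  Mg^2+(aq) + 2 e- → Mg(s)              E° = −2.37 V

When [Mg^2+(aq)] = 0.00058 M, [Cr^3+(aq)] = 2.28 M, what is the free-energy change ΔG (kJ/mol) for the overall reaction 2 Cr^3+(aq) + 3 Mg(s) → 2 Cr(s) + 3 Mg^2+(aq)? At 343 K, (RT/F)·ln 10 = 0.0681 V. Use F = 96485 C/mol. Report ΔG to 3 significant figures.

−1020 kJ/mol

With Cr³⁺/Cr reduced at the cathode, E°cell = −0.73 − (−2.37) = +1.64 V and n = 6.
The reaction quotient is [Mg^2+(aq)]^3 / [Cr^3+(aq)]^2 = 3.75×10^−11; by Nernst, E = +1.64 − (0.0681/6)(−10.426) = +1.7583 V.
Finally ΔG = −nFE = −(6)(96485 C/mol)(+1.7583 V) = −1020 kJ/mol.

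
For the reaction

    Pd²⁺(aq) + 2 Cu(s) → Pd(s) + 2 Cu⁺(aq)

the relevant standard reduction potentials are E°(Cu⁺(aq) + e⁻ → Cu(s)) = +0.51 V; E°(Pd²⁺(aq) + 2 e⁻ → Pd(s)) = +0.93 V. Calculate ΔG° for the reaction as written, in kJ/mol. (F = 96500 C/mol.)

In the reaction as written Pd²⁺(aq) is reduced, so the Pd²⁺/Pd couple is the cathode and Cu⁺/Cu is the anode.
E°cell = +0.93 − (+0.51) = +0.42 V; balancing electrons gives n = 2.
ΔG° = −nFE°cell = −(2)(96500)(+0.42) J/mol = −81.1 kJ/mol.

−81.1 kJ/mol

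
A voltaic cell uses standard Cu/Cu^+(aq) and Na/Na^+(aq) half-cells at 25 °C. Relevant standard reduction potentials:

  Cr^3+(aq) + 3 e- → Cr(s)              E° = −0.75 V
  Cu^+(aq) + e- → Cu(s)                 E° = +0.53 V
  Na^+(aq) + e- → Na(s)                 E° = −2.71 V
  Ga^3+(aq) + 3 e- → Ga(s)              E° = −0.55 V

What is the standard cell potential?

+3.24 V

Of the two couples in this cell, the one with the more positive reduction potential is reduced at the cathode: here that is Cu⁺/Cu (+0.53 V); Na⁺/Na (−2.71 V) is the anode.
E°cell = E°(cathode) − E°(anode) = +0.53 − (−2.71) = +3.24 V.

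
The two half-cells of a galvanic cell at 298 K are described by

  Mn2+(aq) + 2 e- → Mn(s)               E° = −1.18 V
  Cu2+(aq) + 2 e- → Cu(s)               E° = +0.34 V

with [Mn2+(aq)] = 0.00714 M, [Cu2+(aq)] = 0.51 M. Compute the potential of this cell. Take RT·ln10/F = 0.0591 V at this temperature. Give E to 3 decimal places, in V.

+1.575 V

Since E°(Cu²⁺/Cu) > E°(Mn²⁺/Mn), Cu²⁺/Cu serves as the cathode.
E°cell = E°cat − E°an = +0.34 − (−1.18) = +1.52 V; n = 2.
Balancing gives Cu2+(aq) + Mn(s) → Cu(s) + Mn2+(aq); hence Q = [Mn2+(aq)] / [Cu2+(aq)] = 0.014 (log Q = −1.854).
E = E° − (0.0591/n)·log Q = +1.52 − (0.0591/2)(−1.854) = +1.575 V.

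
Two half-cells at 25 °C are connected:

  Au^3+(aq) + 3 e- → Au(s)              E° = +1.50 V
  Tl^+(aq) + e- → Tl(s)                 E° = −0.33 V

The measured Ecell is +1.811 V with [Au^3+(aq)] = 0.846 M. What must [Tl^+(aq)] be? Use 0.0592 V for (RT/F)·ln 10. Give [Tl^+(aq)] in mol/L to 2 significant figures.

With Au³⁺/Au at the cathode and Tl⁺/Tl at the anode, E°cell = +1.50 − (−0.33) = +1.83 V (n = 3).
From the Nernst equation, log Q = n(E° − E)/0.0592 = 3·(+1.83 − (+1.811))/0.0592 = 0.963.
For Au^3+(aq) + 3 Tl(s) → Au(s) + 3 Tl^+(aq), the reaction quotient is Q = [Tl^+(aq)]^3 / [Au^3+(aq)].
Substituting the known concentrations and solving, log [Tl^+(aq)] = 0.297 and [Tl^+(aq)] = 2.0 M.

2.0 M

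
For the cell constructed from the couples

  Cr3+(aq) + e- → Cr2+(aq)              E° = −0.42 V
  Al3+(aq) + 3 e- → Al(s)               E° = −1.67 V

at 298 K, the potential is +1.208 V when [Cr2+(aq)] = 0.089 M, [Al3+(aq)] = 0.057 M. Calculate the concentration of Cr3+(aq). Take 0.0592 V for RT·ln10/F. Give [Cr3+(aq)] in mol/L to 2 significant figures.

0.0067 M

Cr³⁺/Cr²⁺ is the cathode (higher E°); E°cell = −0.42 − (−1.67) = +1.25 V with n = 3.
From the Nernst equation, log Q = n(E° − E)/0.0592 = 3·(+1.25 − (+1.208))/0.0592 = 2.128.
Balancing electrons gives 3 Cr3+(aq) + Al(s) → 3 Cr2+(aq) + Al3+(aq); thus Q = ([Cr2+(aq)]^3·[Al3+(aq)]) / [Cr3+(aq)]^3.
Substituting the known concentrations and solving, log [Cr3+(aq)] = −2.175 and [Cr3+(aq)] = 0.0067 M.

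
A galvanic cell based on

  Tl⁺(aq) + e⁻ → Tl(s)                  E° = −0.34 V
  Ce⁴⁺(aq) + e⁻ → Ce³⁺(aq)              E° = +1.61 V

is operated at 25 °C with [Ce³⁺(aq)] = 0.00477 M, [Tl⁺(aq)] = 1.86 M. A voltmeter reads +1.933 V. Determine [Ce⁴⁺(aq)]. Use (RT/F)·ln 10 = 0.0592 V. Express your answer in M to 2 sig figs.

0.0046 M

Ce⁴⁺/Ce³⁺ is the cathode (higher E°); E°cell = +1.61 − (−0.34) = +1.95 V with n = 1.
From the Nernst equation, log Q = n(E° − E)/0.0592 = 1·(+1.95 − (+1.933))/0.0592 = 0.287.
The balanced reaction is Ce⁴⁺(aq) + Tl(s) → Ce³⁺(aq) + Tl⁺(aq), so Q = ([Ce³⁺(aq)]·[Tl⁺(aq)]) / [Ce⁴⁺(aq)].
Isolating [Ce⁴⁺(aq)] in Q = 10^{0.287} yields log [Ce⁴⁺(aq)] = −2.339, i.e. 0.0046 M.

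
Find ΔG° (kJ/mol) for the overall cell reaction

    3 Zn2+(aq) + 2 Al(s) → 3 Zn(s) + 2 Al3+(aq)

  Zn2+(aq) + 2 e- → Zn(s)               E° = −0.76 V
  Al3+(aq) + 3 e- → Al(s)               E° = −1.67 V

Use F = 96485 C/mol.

−527 kJ/mol

In the reaction as written Zn2+(aq) is reduced, so the Zn²⁺/Zn couple is the cathode and Al³⁺/Al is the anode.
E°cell = −0.76 − (−1.67) = +0.91 V; balancing electrons gives n = 6.
ΔG° = −nFE°cell = −(6)(96485)(+0.91) J/mol = −527 kJ/mol.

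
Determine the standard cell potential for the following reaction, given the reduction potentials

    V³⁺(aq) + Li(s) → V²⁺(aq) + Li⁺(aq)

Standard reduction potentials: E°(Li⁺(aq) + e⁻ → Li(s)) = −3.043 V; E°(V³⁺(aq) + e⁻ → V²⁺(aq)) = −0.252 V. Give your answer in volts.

+2.791 V

V³⁺(aq) gains electrons, so the V³⁺/V²⁺ couple is the cathode; the Li⁺/Li couple is the anode.
E°cell = E°(cathode) − E°(anode) = −0.252 − (−3.043) = +2.791 V.
The positive value indicates the reaction is spontaneous as written.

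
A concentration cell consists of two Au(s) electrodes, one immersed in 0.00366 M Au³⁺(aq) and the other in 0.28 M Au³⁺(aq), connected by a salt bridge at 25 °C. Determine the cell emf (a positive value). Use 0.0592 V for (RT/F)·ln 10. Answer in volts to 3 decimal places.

0.037 V

For a concentration cell E°cell = 0, since both electrodes use the same couple.
The compartment with the higher Au³⁺(aq) concentration (0.28 M) acts as the cathode; ions are reduced there and produced at the dilute (0.00366 M) anode.
With n = 3, Ecell = −(0.0592/3)·log([dilute]/[conc]) = −(0.0592/3)·log(0.00366/0.28) = +0.037 V.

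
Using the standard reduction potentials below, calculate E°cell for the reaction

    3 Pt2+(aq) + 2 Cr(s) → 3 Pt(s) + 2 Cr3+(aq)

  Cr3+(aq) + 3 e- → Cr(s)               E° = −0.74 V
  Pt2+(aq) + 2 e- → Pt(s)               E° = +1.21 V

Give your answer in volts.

+1.95 V

Pt2+(aq) gains electrons, so the Pt²⁺/Pt couple is the cathode; the Cr³⁺/Cr couple is the anode.
E°cell = E°(cathode) − E°(anode) = +1.21 − (−0.74) = +1.95 V.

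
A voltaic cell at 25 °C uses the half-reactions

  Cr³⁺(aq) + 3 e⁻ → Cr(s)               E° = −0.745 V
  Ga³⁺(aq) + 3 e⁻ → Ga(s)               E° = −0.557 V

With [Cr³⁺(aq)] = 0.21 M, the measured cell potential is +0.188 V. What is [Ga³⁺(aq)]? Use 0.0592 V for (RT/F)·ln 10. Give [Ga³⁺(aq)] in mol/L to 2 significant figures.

The Ga³⁺/Ga couple has the larger reduction potential, so it is the cathode: E°cell = −0.557 − (−0.745) = +0.188 V and n = 3.
Since E = E° − (0.0592/n)·log Q, log Q = n(E° − E)/0.0592 = 0.000.
The balanced reaction is Ga³⁺(aq) + Cr(s) → Ga(s) + Cr³⁺(aq), so Q = [Cr³⁺(aq)] / [Ga³⁺(aq)].
Substituting the known concentrations and solving, log [Ga³⁺(aq)] = −0.678 and [Ga³⁺(aq)] = 0.21 M.

0.21 M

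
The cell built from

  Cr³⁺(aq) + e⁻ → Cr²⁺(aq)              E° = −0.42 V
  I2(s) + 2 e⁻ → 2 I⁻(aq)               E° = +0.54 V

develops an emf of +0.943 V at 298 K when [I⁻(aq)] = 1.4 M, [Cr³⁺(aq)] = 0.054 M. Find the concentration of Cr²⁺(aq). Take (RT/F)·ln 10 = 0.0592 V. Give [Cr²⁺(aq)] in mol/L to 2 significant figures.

0.039 M

The I₂/I⁻ couple has the larger reduction potential, so it is the cathode: E°cell = +0.54 − (−0.42) = +0.96 V and n = 2.
Since E = E° − (0.0592/n)·log Q, log Q = n(E° − E)/0.0592 = 0.574.
For I2(s) + 2 Cr²⁺(aq) → 2 I⁻(aq) + 2 Cr³⁺(aq), the reaction quotient is Q = ([I⁻(aq)]^2·[Cr³⁺(aq)]^2) / [Cr²⁺(aq)]^2.
Isolating [Cr²⁺(aq)] in Q = 10^{0.574} yields log [Cr²⁺(aq)] = −1.408, i.e. 0.039 M.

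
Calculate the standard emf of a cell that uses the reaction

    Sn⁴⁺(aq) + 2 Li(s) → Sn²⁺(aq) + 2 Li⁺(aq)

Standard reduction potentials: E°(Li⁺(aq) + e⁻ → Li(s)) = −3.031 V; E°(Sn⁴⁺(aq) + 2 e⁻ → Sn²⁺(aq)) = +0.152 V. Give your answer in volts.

In the reaction as written, Sn⁴⁺(aq) is reduced (cathode) and Li⁺(aq) is produced by oxidation at the anode.
E°cell = E°(cathode) − E°(anode) = +0.152 − (−3.031) = +3.183 V.

+3.183 V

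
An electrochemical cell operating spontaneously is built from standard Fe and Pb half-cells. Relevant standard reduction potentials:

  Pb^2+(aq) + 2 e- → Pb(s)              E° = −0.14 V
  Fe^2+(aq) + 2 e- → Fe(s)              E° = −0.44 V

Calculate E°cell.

Of the two couples in this cell, the one with the more positive reduction potential is reduced at the cathode: here that is Pb²⁺/Pb (−0.14 V); Fe²⁺/Fe (−0.44 V) is the anode.
E°cell = E°(cathode) − E°(anode) = −0.14 − (−0.44) = +0.30 V.

+0.30 V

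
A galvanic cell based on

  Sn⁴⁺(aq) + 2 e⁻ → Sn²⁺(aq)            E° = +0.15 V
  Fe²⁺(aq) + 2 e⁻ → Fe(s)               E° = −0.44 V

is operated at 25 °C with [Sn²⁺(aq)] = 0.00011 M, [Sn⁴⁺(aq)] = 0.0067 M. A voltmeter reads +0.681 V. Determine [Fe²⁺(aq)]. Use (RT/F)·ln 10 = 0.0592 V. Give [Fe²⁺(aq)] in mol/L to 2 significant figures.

The Sn⁴⁺/Sn²⁺ couple has the larger reduction potential, so it is the cathode: E°cell = +0.15 − (−0.44) = +0.59 V and n = 2.
Rearranging E = E° − (0.0592/n)·log Q gives log Q = 2(+0.59 − (+0.681))/0.0592 = −3.074.
For Sn⁴⁺(aq) + Fe(s) → Sn²⁺(aq) + Fe²⁺(aq), the reaction quotient is Q = ([Sn²⁺(aq)]·[Fe²⁺(aq)]) / [Sn⁴⁺(aq)].
Isolating [Fe²⁺(aq)] in Q = 10^{−3.074} yields log [Fe²⁺(aq)] = −1.289, i.e. 0.051 M.

0.051 M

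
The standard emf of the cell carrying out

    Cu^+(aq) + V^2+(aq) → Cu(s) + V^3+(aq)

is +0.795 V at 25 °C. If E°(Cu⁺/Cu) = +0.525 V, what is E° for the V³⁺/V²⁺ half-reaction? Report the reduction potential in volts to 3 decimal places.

In the reaction as written the Cu⁺/Cu couple is reduced (cathode) and V³⁺/V²⁺ is oxidized (anode), so E°cell = E°(Cu⁺/Cu) − E°(V³⁺/V²⁺).
E°(V³⁺/V²⁺) = E°(cathode) − E°cell = +0.525 − (+0.795) = −0.270 V.

−0.270 V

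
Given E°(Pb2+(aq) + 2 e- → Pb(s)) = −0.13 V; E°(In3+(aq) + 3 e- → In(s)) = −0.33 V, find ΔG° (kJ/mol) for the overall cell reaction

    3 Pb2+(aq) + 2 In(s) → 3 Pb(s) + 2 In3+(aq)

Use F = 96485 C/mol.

−116 kJ/mol

In the reaction as written Pb2+(aq) is reduced, so the Pb²⁺/Pb couple is the cathode and In³⁺/In is the anode.
E°cell = −0.13 − (−0.33) = +0.20 V; balancing electrons gives n = 6.
ΔG° = −nFE°cell = −(6)(96485)(+0.20) J/mol = −116 kJ/mol.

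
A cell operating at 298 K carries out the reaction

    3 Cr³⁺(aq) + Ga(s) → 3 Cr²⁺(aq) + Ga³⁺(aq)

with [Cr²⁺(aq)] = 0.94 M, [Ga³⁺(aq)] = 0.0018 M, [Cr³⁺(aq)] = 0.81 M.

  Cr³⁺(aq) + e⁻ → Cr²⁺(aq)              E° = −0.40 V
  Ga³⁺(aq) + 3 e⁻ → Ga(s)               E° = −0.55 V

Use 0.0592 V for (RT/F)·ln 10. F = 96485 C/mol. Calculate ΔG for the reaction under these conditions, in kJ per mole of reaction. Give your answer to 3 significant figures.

−58.0 kJ/mol

E°cell = −0.40 − (−0.55) = +0.15 V; the balanced reaction transfers n = 3 electrons.
Q = ([Cr²⁺(aq)]^3·[Ga³⁺(aq)]) / [Cr³⁺(aq)]^3 = 0.00281, so log Q = −2.551 and E = +0.15 − (0.0592/3)(−2.551) = +0.2003 V.
Then ΔG = −nFE = −3 × 96485 × +0.2003 J/mol = −58.0 kJ/mol.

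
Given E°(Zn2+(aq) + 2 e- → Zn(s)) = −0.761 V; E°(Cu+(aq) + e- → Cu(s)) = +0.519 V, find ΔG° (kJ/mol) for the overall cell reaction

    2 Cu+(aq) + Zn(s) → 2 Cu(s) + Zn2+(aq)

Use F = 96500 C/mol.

In the reaction as written Cu+(aq) is reduced, so the Cu⁺/Cu couple is the cathode and Zn²⁺/Zn is the anode.
E°cell = +0.519 − (−0.761) = +1.280 V; balancing electrons gives n = 2.
ΔG° = −nFE°cell = −(2)(96500)(+1.280) J/mol = −247 kJ/mol.

−247 kJ/mol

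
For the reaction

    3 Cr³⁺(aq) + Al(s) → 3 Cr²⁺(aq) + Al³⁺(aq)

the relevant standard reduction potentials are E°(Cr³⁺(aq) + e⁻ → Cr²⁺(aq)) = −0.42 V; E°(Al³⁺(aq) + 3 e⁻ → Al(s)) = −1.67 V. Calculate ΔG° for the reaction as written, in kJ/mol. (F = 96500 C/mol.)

In the reaction as written Cr³⁺(aq) is reduced, so the Cr³⁺/Cr²⁺ couple is the cathode and Al³⁺/Al is the anode.
E°cell = −0.42 − (−1.67) = +1.25 V; balancing electrons gives n = 3.
ΔG° = −nFE°cell = −(3)(96500)(+1.25) J/mol = −362 kJ/mol.

−362 kJ/mol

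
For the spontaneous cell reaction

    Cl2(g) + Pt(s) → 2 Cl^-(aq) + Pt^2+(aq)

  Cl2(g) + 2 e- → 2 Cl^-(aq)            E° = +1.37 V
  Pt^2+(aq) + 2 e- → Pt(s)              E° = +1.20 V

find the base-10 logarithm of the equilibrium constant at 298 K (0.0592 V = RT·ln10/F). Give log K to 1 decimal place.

The Cl₂/Cl⁻ couple is reduced (cathode); E°cell = +1.37 − (+1.20) = +0.17 V with n = 2.
At equilibrium E = 0, so log K = nE°cell / 0.0592 = (2)(+0.17) / 0.0592 = 5.7.

log K = 5.7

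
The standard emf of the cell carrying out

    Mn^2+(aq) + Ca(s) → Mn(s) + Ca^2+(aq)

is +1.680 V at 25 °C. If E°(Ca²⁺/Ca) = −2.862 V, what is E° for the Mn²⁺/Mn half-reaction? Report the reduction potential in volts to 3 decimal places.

In the reaction as written the Mn²⁺/Mn couple is reduced (cathode) and Ca²⁺/Ca is oxidized (anode), so E°cell = E°(Mn²⁺/Mn) − E°(Ca²⁺/Ca).
E°(Mn²⁺/Mn) = E°cell + E°(anode) = +1.680 + (−2.862) = −1.182 V.

−1.182 V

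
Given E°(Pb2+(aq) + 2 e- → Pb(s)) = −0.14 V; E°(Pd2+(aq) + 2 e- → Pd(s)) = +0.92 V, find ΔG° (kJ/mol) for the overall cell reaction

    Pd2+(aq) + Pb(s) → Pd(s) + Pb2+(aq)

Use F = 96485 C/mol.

In the reaction as written Pd2+(aq) is reduced, so the Pd²⁺/Pd couple is the cathode and Pb²⁺/Pb is the anode.
E°cell = +0.92 − (−0.14) = +1.06 V; balancing electrons gives n = 2.
ΔG° = −nFE°cell = −(2)(96485)(+1.06) J/mol = −205 kJ/mol.

−205 kJ/mol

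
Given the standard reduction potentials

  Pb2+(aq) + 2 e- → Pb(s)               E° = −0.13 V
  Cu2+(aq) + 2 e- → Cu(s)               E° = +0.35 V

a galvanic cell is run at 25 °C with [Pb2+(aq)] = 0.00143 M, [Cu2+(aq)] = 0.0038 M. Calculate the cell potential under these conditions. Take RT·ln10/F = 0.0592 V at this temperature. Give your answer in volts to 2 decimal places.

Cu²⁺/Cu is reduced (cathode, E° = +0.35 V) and Pb²⁺/Pb is oxidized (anode).
The standard potential is +0.35 − (−0.13) = +0.48 V and the balanced reaction transfers n = 2 electrons.
For the overall reaction Cu2+(aq) + Pb(s) → Cu(s) + Pb2+(aq), Q = [Pb2+(aq)] / [Cu2+(aq)] = 0.376, giving log Q = −0.424.
Applying E = E° − (RT ln10/nF)·log Q gives +0.48 − (0.0592/2)(−0.424) = +0.49 V.

+0.49 V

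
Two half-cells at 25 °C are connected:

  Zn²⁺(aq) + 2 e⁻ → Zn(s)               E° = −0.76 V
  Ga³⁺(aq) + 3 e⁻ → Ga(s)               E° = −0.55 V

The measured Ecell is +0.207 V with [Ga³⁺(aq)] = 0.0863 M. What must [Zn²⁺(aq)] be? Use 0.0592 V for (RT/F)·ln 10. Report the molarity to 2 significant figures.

The Ga³⁺/Ga couple has the larger reduction potential, so it is the cathode: E°cell = −0.55 − (−0.76) = +0.21 V and n = 6.
Since E = E° − (0.0592/n)·log Q, log Q = n(E° − E)/0.0592 = 0.304.
For 2 Ga³⁺(aq) + 3 Zn(s) → 2 Ga(s) + 3 Zn²⁺(aq), the reaction quotient is Q = [Zn²⁺(aq)]^3 / [Ga³⁺(aq)]^2.
Solving for the unknown gives log [Zn²⁺(aq)] = −0.608, so [Zn²⁺(aq)] ≈ 0.25 M.

0.25 M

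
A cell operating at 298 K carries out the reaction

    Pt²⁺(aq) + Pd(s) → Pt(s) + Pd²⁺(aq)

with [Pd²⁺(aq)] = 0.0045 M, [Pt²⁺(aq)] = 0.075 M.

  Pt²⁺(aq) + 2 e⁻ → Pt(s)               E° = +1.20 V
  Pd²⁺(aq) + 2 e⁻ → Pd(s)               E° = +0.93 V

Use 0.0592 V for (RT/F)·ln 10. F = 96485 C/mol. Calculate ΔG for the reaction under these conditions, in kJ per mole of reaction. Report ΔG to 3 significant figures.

−59.1 kJ/mol

With Pt²⁺/Pt reduced at the cathode, E°cell = +1.20 − (+0.93) = +0.27 V and n = 2.
Q = [Pd²⁺(aq)] / [Pt²⁺(aq)] = 0.06, so log Q = −1.222 and E = +0.27 − (0.0592/2)(−1.222) = +0.3062 V.
Finally ΔG = −nFE = −(2)(96485 C/mol)(+0.3062 V) = −59.1 kJ/mol.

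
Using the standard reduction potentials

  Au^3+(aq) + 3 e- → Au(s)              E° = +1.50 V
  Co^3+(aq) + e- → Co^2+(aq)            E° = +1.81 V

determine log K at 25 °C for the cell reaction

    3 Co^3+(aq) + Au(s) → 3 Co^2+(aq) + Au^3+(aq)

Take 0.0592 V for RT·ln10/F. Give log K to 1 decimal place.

The Co³⁺/Co²⁺ couple is reduced (cathode); E°cell = +1.81 − (+1.50) = +0.31 V with n = 3.
At equilibrium E = 0, so log K = nE°cell / 0.0592 = (3)(+0.31) / 0.0592 = 15.7.

log K = 15.7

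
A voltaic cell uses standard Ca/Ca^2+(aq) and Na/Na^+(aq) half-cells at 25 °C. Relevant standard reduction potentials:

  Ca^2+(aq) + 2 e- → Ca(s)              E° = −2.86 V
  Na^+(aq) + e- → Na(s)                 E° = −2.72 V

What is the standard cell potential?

+0.14 V

The Na⁺/Na couple has the higher E°, so Na ion is reduced (cathode) and Ca is oxidized (anode).
E°cell = E°(cathode) − E°(anode) = −2.72 − (−2.86) = +0.14 V.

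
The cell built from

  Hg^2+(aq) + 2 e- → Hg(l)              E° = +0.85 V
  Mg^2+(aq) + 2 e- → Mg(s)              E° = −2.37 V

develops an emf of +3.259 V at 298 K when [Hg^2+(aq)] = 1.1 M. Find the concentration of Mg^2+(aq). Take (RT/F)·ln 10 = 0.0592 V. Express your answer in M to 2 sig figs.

0.053 M

With Hg²⁺/Hg at the cathode and Mg²⁺/Mg at the anode, E°cell = +0.85 − (−2.37) = +3.22 V (n = 2).
Rearranging E = E° − (0.0592/n)·log Q gives log Q = 2(+3.22 − (+3.259))/0.0592 = −1.318.
For Hg^2+(aq) + Mg(s) → Hg(l) + Mg^2+(aq), the reaction quotient is Q = [Mg^2+(aq)] / [Hg^2+(aq)].
Substituting the known concentrations and solving, log [Mg^2+(aq)] = −1.277 and [Mg^2+(aq)] = 0.053 M.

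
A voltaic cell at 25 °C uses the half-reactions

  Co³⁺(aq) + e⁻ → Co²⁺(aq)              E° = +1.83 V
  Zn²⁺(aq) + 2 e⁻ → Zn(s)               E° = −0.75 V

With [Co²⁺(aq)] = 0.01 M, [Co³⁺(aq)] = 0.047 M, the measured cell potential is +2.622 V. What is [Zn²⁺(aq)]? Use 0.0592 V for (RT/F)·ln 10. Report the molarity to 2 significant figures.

0.84 M

With Co³⁺/Co²⁺ at the cathode and Zn²⁺/Zn at the anode, E°cell = +1.83 − (−0.75) = +2.58 V (n = 2).
Rearranging E = E° − (0.0592/n)·log Q gives log Q = 2(+2.58 − (+2.622))/0.0592 = −1.419.
Balancing electrons gives 2 Co³⁺(aq) + Zn(s) → 2 Co²⁺(aq) + Zn²⁺(aq); thus Q = ([Co²⁺(aq)]^2·[Zn²⁺(aq)]) / [Co³⁺(aq)]^2.
Substituting the known concentrations and solving, log [Zn²⁺(aq)] = −0.075 and [Zn²⁺(aq)] = 0.84 M.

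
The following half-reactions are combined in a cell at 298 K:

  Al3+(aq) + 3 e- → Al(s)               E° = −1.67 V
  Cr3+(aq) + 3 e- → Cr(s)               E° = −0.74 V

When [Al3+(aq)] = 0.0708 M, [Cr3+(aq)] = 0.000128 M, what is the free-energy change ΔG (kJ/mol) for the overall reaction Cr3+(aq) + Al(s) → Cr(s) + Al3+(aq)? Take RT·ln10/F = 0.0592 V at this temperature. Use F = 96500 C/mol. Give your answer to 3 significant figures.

−254 kJ/mol

With Cr³⁺/Cr reduced at the cathode, E°cell = −0.74 − (−1.67) = +0.93 V and n = 3.
The reaction quotient is [Al3+(aq)] / [Cr3+(aq)] = 553; by Nernst, E = +0.93 − (0.0592/3)(2.743) = +0.8759 V.
ΔG = −nFE = −(3)(96500)(+0.8759) J/mol = −254 kJ/mol.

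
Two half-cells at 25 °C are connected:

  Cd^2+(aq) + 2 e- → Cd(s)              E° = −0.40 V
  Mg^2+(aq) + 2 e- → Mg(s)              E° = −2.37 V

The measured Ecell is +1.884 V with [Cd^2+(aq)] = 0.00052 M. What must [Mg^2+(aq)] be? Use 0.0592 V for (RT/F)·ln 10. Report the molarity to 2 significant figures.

With Cd²⁺/Cd at the cathode and Mg²⁺/Mg at the anode, E°cell = −0.40 − (−2.37) = +1.97 V (n = 2).
Rearranging E = E° − (0.0592/n)·log Q gives log Q = 2(+1.97 − (+1.884))/0.0592 = 2.905.
The balanced reaction is Cd^2+(aq) + Mg(s) → Cd(s) + Mg^2+(aq), so Q = [Mg^2+(aq)] / [Cd^2+(aq)].
Substituting the known concentrations and solving, log [Mg^2+(aq)] = −0.379 and [Mg^2+(aq)] = 0.42 M.

0.42 M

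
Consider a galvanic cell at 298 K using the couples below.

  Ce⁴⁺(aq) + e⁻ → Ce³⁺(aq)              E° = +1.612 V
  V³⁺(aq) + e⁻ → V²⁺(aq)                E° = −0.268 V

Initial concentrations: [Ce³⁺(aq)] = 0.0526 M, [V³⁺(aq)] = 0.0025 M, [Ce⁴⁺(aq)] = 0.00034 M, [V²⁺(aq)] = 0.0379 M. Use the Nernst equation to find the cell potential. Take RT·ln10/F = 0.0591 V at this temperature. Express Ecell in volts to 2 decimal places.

Ce⁴⁺/Ce³⁺ is reduced (cathode, E° = +1.612 V) and V³⁺/V²⁺ is oxidized (anode).
E°cell = +1.612 − (−0.268) = +1.880 V, with n = 1 electron transferred.
The balanced reaction is Ce⁴⁺(aq) + V²⁺(aq) → Ce³⁺(aq) + V³⁺(aq), so Q = ([Ce³⁺(aq)]·[V³⁺(aq)]) / ([Ce⁴⁺(aq)]·[V²⁺(aq)]) = 10.2 and log Q = 1.009.
Applying E = E° − (RT ln10/nF)·log Q gives +1.880 − (0.0591/1)(1.009) = +1.82 V.

+1.82 V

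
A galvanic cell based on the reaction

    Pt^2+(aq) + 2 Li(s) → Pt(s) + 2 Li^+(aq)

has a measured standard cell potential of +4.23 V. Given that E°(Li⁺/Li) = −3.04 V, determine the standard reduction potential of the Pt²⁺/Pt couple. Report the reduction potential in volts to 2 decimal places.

In the reaction as written the Pt²⁺/Pt couple is reduced (cathode) and Li⁺/Li is oxidized (anode), so E°cell = E°(Pt²⁺/Pt) − E°(Li⁺/Li).
E°(Pt²⁺/Pt) = E°cell + E°(anode) = +4.23 + (−3.04) = +1.19 V.

+1.19 V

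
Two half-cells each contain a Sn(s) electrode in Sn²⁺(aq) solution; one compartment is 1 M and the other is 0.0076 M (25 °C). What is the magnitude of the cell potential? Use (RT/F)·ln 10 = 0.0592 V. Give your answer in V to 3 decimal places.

0.063 V

For a concentration cell E°cell = 0, since both electrodes use the same couple.
The compartment with the higher Sn²⁺(aq) concentration (1 M) acts as the cathode; ions are reduced there and produced at the dilute (0.0076 M) anode.
With n = 2, Ecell = −(0.0592/2)·log([dilute]/[conc]) = −(0.0592/2)·log(0.0076/1) = +0.063 V.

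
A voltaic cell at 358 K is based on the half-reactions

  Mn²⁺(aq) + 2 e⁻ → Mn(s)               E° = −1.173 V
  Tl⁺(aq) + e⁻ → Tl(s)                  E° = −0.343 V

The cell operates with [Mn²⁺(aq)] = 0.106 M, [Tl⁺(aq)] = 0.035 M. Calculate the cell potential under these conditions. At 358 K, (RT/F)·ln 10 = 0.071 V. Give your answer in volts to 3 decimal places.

+0.761 V

The Tl⁺/Tl couple has the more positive E°, so it is the cathode; Mn²⁺/Mn is the anode.
The standard potential is −0.343 − (−1.173) = +0.830 V and the balanced reaction transfers n = 2 electrons.
For the overall reaction 2 Tl⁺(aq) + Mn(s) → 2 Tl(s) + Mn²⁺(aq), Q = [Mn²⁺(aq)] / [Tl⁺(aq)]^2 = 86.5, giving log Q = 1.937.
By the Nernst equation, E = +0.830 − (0.071/2)·(1.937) = +0.761 V.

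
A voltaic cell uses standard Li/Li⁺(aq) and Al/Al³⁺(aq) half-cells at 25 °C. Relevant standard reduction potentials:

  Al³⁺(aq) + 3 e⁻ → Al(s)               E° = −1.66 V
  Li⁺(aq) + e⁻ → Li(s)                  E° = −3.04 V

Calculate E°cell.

+1.38 V

Of the two couples in this cell, the one with the more positive reduction potential is reduced at the cathode: here that is Al³⁺/Al (−1.66 V); Li⁺/Li (−3.04 V) is the anode.
E°cell = E°(cathode) − E°(anode) = −1.66 − (−3.04) = +1.38 V.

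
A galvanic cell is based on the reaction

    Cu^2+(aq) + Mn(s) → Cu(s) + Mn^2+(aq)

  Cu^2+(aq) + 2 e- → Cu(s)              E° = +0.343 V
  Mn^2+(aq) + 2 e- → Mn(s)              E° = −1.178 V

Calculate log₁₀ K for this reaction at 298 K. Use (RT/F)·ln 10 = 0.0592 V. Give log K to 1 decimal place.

The Cu²⁺/Cu couple is reduced (cathode); E°cell = +0.343 − (−1.178) = +1.521 V with n = 2.
At equilibrium E = 0, so log K = nE°cell / 0.0592 = (2)(+1.521) / 0.0592 = 51.4.

log K = 51.4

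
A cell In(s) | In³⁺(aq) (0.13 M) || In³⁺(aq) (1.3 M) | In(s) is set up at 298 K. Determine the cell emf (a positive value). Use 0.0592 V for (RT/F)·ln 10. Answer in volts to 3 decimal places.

0.020 V

For a concentration cell E°cell = 0, since both electrodes use the same couple.
The compartment with the higher In³⁺(aq) concentration (1.3 M) acts as the cathode; ions are reduced there and produced at the dilute (0.13 M) anode.
With n = 3, Ecell = −(0.0592/3)·log([dilute]/[conc]) = −(0.0592/3)·log(0.13/1.3) = +0.020 V.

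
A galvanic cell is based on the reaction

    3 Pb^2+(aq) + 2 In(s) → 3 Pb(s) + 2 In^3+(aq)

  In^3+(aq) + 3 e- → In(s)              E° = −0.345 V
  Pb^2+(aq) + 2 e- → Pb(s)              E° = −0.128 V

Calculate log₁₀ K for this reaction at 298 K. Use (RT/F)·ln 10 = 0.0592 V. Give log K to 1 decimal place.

The Pb²⁺/Pb couple is reduced (cathode); E°cell = −0.128 − (−0.345) = +0.217 V with n = 6.
At equilibrium E = 0, so log K = nE°cell / 0.0592 = (6)(+0.217) / 0.0592 = 22.0.

log K = 22.0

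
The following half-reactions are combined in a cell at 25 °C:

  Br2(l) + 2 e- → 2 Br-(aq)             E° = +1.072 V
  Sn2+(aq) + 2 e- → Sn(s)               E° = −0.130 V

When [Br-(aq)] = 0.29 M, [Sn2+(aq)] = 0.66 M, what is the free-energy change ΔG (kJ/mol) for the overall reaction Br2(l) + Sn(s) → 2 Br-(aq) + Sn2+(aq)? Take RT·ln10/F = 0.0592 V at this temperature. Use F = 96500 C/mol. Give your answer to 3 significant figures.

−239 kJ/mol

E°cell = +1.072 − (−0.130) = +1.202 V; the balanced reaction transfers n = 2 electrons.
Here Q = [Br-(aq)]^2·[Sn2+(aq)] = 0.0555 (log Q = −1.256), giving E = +1.202 − (0.0592/2)·(−1.256) = +1.2392 V.
Finally ΔG = −nFE = −(2)(96500 C/mol)(+1.2392 V) = −239 kJ/mol.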